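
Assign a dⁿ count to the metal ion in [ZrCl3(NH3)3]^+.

Ligand charges: each chloride is −1; ammonia is neutral. With an overall charge of +1 the zirconium centre must be in the +4 oxidation state.
Group 4 minus oxidation state 4 gives a d⁰ configuration.

d0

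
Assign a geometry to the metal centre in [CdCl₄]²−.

tetrahedral

Each chloride is −1; balancing the −2 overall charge requires Cd(II).
Group 12 minus oxidation state 2 gives a d¹⁰ configuration.
With 4 monodentate ligands the coordination number is 4.
A d¹⁰ ion has no crystal-field stabilisation preference between square planar and tetrahedral, so four ligands adopt the sterically favoured tetrahedral geometry.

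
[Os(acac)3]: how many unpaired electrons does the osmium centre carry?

1

Summing ligand charges against the 0 overall charge gives an oxidation state of +3 for osmium.
Osmium is a group-8 element; Os(III) is therefore d⁵.
Counting donor atoms: 3×acetylacetonate (bidentate) → 6 donors. Coordination number = 6.
The spin state decides the count: a 5d ion has a large Δₒ and is invariably low-spin.
An octahedral low-spin d⁵ ion is t₂g⁵e_g⁰, giving 1 unpaired electron.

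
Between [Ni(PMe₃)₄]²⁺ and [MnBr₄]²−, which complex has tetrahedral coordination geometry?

For [Ni(PMe₃)₄]²⁺: Ligand charges: trimethylphosphine is neutral. With an overall charge of +2 the nickel centre must be in the +2 oxidation state. Group 10 minus oxidation state 2 gives a d⁸ configuration. Trimethylphosphine is a strong-field ligand (high in the spectrochemical series). A 3d d⁸ ion with strong-field ligands gains enough CFSE to favour square planar over tetrahedral. → square planar.
For [MnBr₄]²−: Each bromide is −1; balancing the −2 overall charge requires Mn(II). Group 7 minus oxidation state 2 gives a d⁵ configuration. A high-spin d⁵ ion has zero CFSE in either geometry, so four ligands adopt the sterically favoured tetrahedral geometry. → tetrahedral.

[MnBr₄]²−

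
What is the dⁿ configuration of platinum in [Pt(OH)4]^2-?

Summing ligand charges against the −2 overall charge gives an oxidation state of +2 for platinum.
Platinum is a group-10 element; Pt(II) is therefore d⁸.

d8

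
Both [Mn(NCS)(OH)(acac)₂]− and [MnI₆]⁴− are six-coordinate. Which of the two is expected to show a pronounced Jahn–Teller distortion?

[Mn(NCS)(OH)(acac)₂]−

[Mn(NCS)(OH)(acac)₂]−: Ligand charges: each isothiocyanate is −1; each hydroxide is −1; each acetylacetonate is −1. With an overall charge of −1 the manganese centre must be in the +3 oxidation state. Group 7 minus oxidation state 3 gives a d⁴ configuration. Acetylacetonate, hydroxide, and isothiocyanate are weak-field ligands for a first-row metal, so the complex is high-spin. The t₂g³e_g¹ (high-spin) configuration has an unevenly filled e_g set; the Jahn–Teller theorem predicts a tetragonal distortion (typically axial elongation) to lift the degeneracy.
[MnI₆]⁴−: Each iodide is −1; balancing the −4 overall charge requires Mn(II). Mn sits in group 7, so the d-electron count is 7 − 2 = 5. Iodide is a weak-field ligand for a first-row metal, so the complex is high-spin. The d⁵ configuration leaves the e_g set evenly filled (or empty) — no strong Jahn–Teller driving force.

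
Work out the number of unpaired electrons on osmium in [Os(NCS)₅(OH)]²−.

2 unpaired electrons

Summing ligand charges against the −2 overall charge gives an oxidation state of +4 for osmium.
Osmium is a group-8 element; Os(IV) is therefore d⁴.
The spin state decides the count: a 5d ion has a large Δₒ and is invariably low-spin.
An octahedral low-spin d⁴ ion is t₂g⁴e_g⁰, giving 2 unpaired electrons.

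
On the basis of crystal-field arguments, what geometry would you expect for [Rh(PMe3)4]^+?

Summing ligand charges against the +1 overall charge gives an oxidation state of +1 for rhodium.
Rh sits in group 9, so the d-electron count is 9 − 1 = 8.
Coordination number: 4.
A 4d d⁸ ion has a large crystal-field splitting; square planar leaves the high-energy d_{x²−y²} orbital empty and maximises CFSE.

square planar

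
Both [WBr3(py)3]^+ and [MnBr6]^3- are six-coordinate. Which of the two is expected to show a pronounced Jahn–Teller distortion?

[WBr3(py)3]^+: Each bromide is −1; pyridine is neutral; balancing the +1 overall charge requires W(IV). Group 6 minus oxidation state 4 gives a d² configuration. The d² configuration leaves the e_g set evenly filled (or empty) — no strong Jahn–Teller driving force.
[MnBr6]^3-: Ligand charges: each bromide is −1. With an overall charge of −3 the manganese centre must be in the +3 oxidation state. Group 7 minus oxidation state 3 gives a d⁴ configuration. Bromide is a weak-field ligand for a first-row metal, so the complex is high-spin. The t₂g³e_g¹ (high-spin) configuration has an unevenly filled e_g set; the Jahn–Teller theorem predicts a tetragonal distortion (typically axial elongation) to lift the degeneracy.

[MnBr6]^3-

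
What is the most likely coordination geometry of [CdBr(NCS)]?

Each bromide is −1; each isothiocyanate is −1; balancing the 0 overall charge requires Cd(II).
Cadmium is a group-12 element; Cd(II) is therefore d¹⁰.
With 2 monodentate ligands the coordination number is 2.
A d¹⁰ ion with only two ligands adopts a linear arrangement (sp hybridisation; no CFSE preference).

linear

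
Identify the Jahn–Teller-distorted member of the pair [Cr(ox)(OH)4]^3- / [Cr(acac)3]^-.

[Cr(ox)(OH)4]^3-: Summing ligand charges against the −3 overall charge gives an oxidation state of +3 for chromium. Chromium is a group-6 element; Cr(III) is therefore d³. The d³ configuration leaves the e_g set evenly filled (or empty) — no strong Jahn–Teller driving force.
[Cr(acac)3]^-: Summing ligand charges against the −1 overall charge gives an oxidation state of +2 for chromium. Group 6 minus oxidation state 2 gives a d⁴ configuration. Acetylacetonate is a weak-field ligand for a first-row metal, so the complex is high-spin. The t₂g³e_g¹ (high-spin) configuration has an unevenly filled e_g set; the Jahn–Teller theorem predicts a tetragonal distortion (typically axial elongation) to lift the degeneracy.

[Cr(acac)3]^-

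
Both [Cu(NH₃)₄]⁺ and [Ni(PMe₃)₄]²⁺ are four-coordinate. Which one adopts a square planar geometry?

[Ni(PMe₃)₄]²⁺

For [Cu(NH₃)₄]⁺: Summing ligand charges against the +1 overall charge gives an oxidation state of +1 for copper. Copper is a group-11 element; Cu(I) is therefore d¹⁰. A d¹⁰ ion has no crystal-field stabilisation preference between square planar and tetrahedral, so four ligands adopt the sterically favoured tetrahedral geometry. → tetrahedral.
For [Ni(PMe₃)₄]²⁺: Trimethylphosphine is neutral; balancing the +2 overall charge requires Ni(II). Nickel is a group-10 element; Ni(II) is therefore d⁸. Trimethylphosphine is a strong-field ligand (high in the spectrochemical series). A 3d d⁸ ion with strong-field ligands gains enough CFSE to favour square planar over tetrahedral. → square planar.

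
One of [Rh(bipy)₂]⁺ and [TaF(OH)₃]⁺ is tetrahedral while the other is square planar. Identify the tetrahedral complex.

[TaF(OH)₃]⁺

For [Rh(bipy)₂]⁺: Ligand charges: 2,2′-bipyridine is neutral. With an overall charge of +1 the rhodium centre must be in the +1 oxidation state. Group 9 minus oxidation state 1 gives a d⁸ configuration. A 4d d⁸ ion has a large crystal-field splitting; square planar leaves the high-energy d_{x²−y²} orbital empty and maximises CFSE. → square planar.
For [TaF(OH)₃]⁺: Each fluoride is −1; each hydroxide is −1; balancing the +1 overall charge requires Ta(V). Tantalum is a group-5 element; Ta(V) is therefore d⁰. A d⁰ ion has no crystal-field stabilisation preference between square planar and tetrahedral, so four ligands adopt the sterically favoured tetrahedral geometry. → tetrahedral.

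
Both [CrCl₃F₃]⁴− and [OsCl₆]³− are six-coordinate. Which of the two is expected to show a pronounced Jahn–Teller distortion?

[CrCl₃F₃]⁴−

[CrCl₃F₃]⁴−: Each chloride is −1; each fluoride is −1; balancing the −4 overall charge requires Cr(II). Chromium is a group-6 element; Cr(II) is therefore d⁴. Chloride and fluoride are weak-field ligands for a first-row metal, so the complex is high-spin. The t₂g³e_g¹ (high-spin) configuration has an unevenly filled e_g set; the Jahn–Teller theorem predicts a tetragonal distortion (typically axial elongation) to lift the degeneracy.
[OsCl₆]³−: Each chloride is −1; balancing the −3 overall charge requires Os(III). Os sits in group 8, so the d-electron count is 8 − 3 = 5. A 5d ion has a large Δₒ and is invariably low-spin. The d⁵ configuration leaves the e_g set evenly filled (or empty) — no strong Jahn–Teller driving force.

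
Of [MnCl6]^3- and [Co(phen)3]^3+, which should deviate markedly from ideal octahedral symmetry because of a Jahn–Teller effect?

[MnCl6]^3-: Each chloride is −1; balancing the −3 overall charge requires Mn(III). Mn sits in group 7, so the d-electron count is 7 − 3 = 4. Chloride is a weak-field ligand for a first-row metal, so the complex is high-spin. The t₂g³e_g¹ (high-spin) configuration has an unevenly filled e_g set; the Jahn–Teller theorem predicts a tetragonal distortion (typically axial elongation) to lift the degeneracy.
[Co(phen)3]^3+: 1,10-phenanthroline is neutral; balancing the +3 overall charge requires Co(III). Group 9 minus oxidation state 3 gives a d⁶ configuration. Co(III) has an exceptionally large octahedral splitting and is low-spin with essentially every ligand except fluoride. The d⁶ configuration leaves the e_g set evenly filled (or empty) — no strong Jahn–Teller driving force.

[MnCl6]^3-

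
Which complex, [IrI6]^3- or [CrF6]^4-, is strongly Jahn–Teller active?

[CrF6]^4-

[IrI6]^3-: Each iodide is −1; balancing the −3 overall charge requires Ir(III). Group 9 minus oxidation state 3 gives a d⁶ configuration. A 5d ion has a large Δₒ and is invariably low-spin. The d⁶ configuration leaves the e_g set evenly filled (or empty) — no strong Jahn–Teller driving force.
[CrF6]^4-: Each fluoride is −1; balancing the −4 overall charge requires Cr(II). Group 6 minus oxidation state 2 gives a d⁴ configuration. Fluoride is a weak-field ligand for a first-row metal, so the complex is high-spin. The t₂g³e_g¹ (high-spin) configuration has an unevenly filled e_g set; the Jahn–Teller theorem predicts a tetragonal distortion (typically axial elongation) to lift the degeneracy.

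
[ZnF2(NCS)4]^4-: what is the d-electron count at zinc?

Each fluoride is −1; each isothiocyanate is −1; balancing the −4 overall charge requires Zn(II).
Zinc is a group-12 element; Zn(II) is therefore d¹⁰.

d¹⁰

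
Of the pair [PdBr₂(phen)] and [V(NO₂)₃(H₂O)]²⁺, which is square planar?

[PdBr₂(phen)]

For [PdBr₂(phen)]: Ligand charges: each bromide is −1; 1,10-phenanthroline is neutral. With an overall charge of 0 the palladium centre must be in the +2 oxidation state. Group 10 minus oxidation state 2 gives a d⁸ configuration. A 4d d⁸ ion has a large crystal-field splitting; square planar leaves the high-energy d_{x²−y²} orbital empty and maximises CFSE. → square planar.
For [V(NO₂)₃(H₂O)]²⁺: Ligand charges: each nitro (N-bound nitrite) is −1; water is neutral. With an overall charge of +2 the vanadium centre must be in the +5 oxidation state. Vanadium is a group-5 element; V(V) is therefore d⁰. A d⁰ ion has no crystal-field stabilisation preference between square planar and tetrahedral, so four ligands adopt the sterically favoured tetrahedral geometry. → tetrahedral.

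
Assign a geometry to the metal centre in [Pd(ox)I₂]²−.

Ligand charges: each oxalate is −2; each iodide is −1. With an overall charge of −2 the palladium centre must be in the +2 oxidation state.
Pd sits in group 10, so the d-electron count is 10 − 2 = 8.
Counting donor atoms: 1×oxalate (bidentate) → 2 donors; 2×iodide (monodentate) → 2 donors. Coordination number = 4.
A 4d d⁸ ion has a large crystal-field splitting; square planar leaves the high-energy d_{x²−y²} orbital empty and maximises CFSE.

square planar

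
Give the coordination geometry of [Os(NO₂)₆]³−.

Each nitro (N-bound nitrite) is −1; balancing the −3 overall charge requires Os(III).
Group 8 minus oxidation state 3 gives a d⁵ configuration.
With 6 monodentate ligands the coordination number is 6.
Six donors around a single metal centre give an octahedral coordination sphere.

octahedral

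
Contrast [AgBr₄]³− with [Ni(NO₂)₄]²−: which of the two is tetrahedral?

For [AgBr₄]³−: Ligand charges: each bromide is −1. With an overall charge of −3 the silver centre must be in the +1 oxidation state. Group 11 minus oxidation state 1 gives a d¹⁰ configuration. A d¹⁰ ion has no crystal-field stabilisation preference between square planar and tetrahedral, so four ligands adopt the sterically favoured tetrahedral geometry. → tetrahedral.
For [Ni(NO₂)₄]²−: Ligand charges: each nitro (N-bound nitrite) is −1. With an overall charge of −2 the nickel centre must be in the +2 oxidation state. Group 10 minus oxidation state 2 gives a d⁸ configuration. Nitro (N-bound nitrite) is a strong-field ligand (high in the spectrochemical series). A 3d d⁸ ion with strong-field ligands gains enough CFSE to favour square planar over tetrahedral. → square planar.

[AgBr₄]³−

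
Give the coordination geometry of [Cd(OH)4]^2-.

tetrahedral

Ligand charges: each hydroxide is −1. With an overall charge of −2 the cadmium centre must be in the +2 oxidation state.
Cd sits in group 12, so the d-electron count is 12 − 2 = 10.
With 4 monodentate ligands the coordination number is 4.
A d¹⁰ ion has no crystal-field stabilisation preference between square planar and tetrahedral, so four ligands adopt the sterically favoured tetrahedral geometry.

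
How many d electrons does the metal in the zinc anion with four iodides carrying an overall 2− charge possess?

Ligand charges: each iodide is −1. With an overall charge of −2 the zinc centre must be in the +2 oxidation state.
Zn sits in group 12, so the d-electron count is 12 − 2 = 10.

d¹⁰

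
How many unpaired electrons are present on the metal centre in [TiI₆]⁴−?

Ligand charges: each iodide is −1. With an overall charge of −4 the titanium centre must be in the +2 oxidation state.
Titanium is a group-4 element; Ti(II) is therefore d².
In an octahedral field the d² configuration is t₂g²e_g⁰ (only one arrangement possible), giving 2 unpaired electrons.

2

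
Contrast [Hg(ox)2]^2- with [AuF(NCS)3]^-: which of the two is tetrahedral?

[Hg(ox)2]^2-

For [Hg(ox)2]^2-: Ligand charges: each oxalate is −2. With an overall charge of −2 the mercury centre must be in the +2 oxidation state. Mercury is a group-12 element; Hg(II) is therefore d¹⁰. A d¹⁰ ion has no crystal-field stabilisation preference between square planar and tetrahedral, so four ligands adopt the sterically favoured tetrahedral geometry. → tetrahedral.
For [AuF(NCS)3]^-: Summing ligand charges against the −1 overall charge gives an oxidation state of +3 for gold. Group 11 minus oxidation state 3 gives a d⁸ configuration. A 5d d⁸ ion has a large crystal-field splitting; square planar leaves the high-energy d_{x²−y²} orbital empty and maximises CFSE. → square planar.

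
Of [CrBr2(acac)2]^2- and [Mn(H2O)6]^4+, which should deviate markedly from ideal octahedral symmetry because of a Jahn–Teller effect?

[CrBr2(acac)2]^2-: Summing ligand charges against the −2 overall charge gives an oxidation state of +2 for chromium. Chromium is a group-6 element; Cr(II) is therefore d⁴. Acetylacetonate and bromide are weak-field ligands for a first-row metal, so the complex is high-spin. The t₂g³e_g¹ (high-spin) configuration has an unevenly filled e_g set; the Jahn–Teller theorem predicts a tetragonal distortion (typically axial elongation) to lift the degeneracy.
[Mn(H2O)6]^4+: Ligand charges: water is neutral. With an overall charge of +4 the manganese centre must be in the +4 oxidation state. Mn sits in group 7, so the d-electron count is 7 − 4 = 3. The d³ configuration leaves the e_g set evenly filled (or empty) — no strong Jahn–Teller driving force.

[CrBr2(acac)2]^2-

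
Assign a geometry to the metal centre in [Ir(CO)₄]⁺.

Summing ligand charges against the +1 overall charge gives an oxidation state of +1 for iridium.
Group 9 minus oxidation state 1 gives a d⁸ configuration.
With 4 monodentate ligands the coordination number is 4.
A 5d d⁸ ion has a large crystal-field splitting; square planar leaves the high-energy d_{x²−y²} orbital empty and maximises CFSE.

square planar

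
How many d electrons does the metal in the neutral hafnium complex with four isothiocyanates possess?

Summing ligand charges against the 0 overall charge gives an oxidation state of +4 for hafnium.
Hf sits in group 4, so the d-electron count is 4 − 4 = 0.

d⁰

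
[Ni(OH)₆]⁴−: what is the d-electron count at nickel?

d⁸

Summing ligand charges against the −4 overall charge gives an oxidation state of +2 for nickel.
Ni sits in group 10, so the d-electron count is 10 − 2 = 8.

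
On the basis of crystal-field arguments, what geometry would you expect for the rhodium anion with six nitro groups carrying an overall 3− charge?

octahedral

Each nitro (N-bound nitrite) is −1; balancing the −3 overall charge requires Rh(III).
Rhodium is a group-9 element; Rh(III) is therefore d⁶.
Coordination number: 6.
Six donors around a single metal centre give an octahedral coordination sphere.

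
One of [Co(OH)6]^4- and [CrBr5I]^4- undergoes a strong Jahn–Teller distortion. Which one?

[Co(OH)6]^4-: Each hydroxide is −1; balancing the −4 overall charge requires Co(II). Cobalt is a group-9 element; Co(II) is therefore d⁷. Hydroxide is a weak-field ligand for a first-row metal, so the complex is high-spin. The d⁷ configuration leaves the e_g set evenly filled (or empty) — no strong Jahn–Teller driving force.
[CrBr5I]^4-: Ligand charges: each bromide is −1; each iodide is −1. With an overall charge of −4 the chromium centre must be in the +2 oxidation state. Group 6 minus oxidation state 2 gives a d⁴ configuration. Bromide and iodide are weak-field ligands for a first-row metal, so the complex is high-spin. The t₂g³e_g¹ (high-spin) configuration has an unevenly filled e_g set; the Jahn–Teller theorem predicts a tetragonal distortion (typically axial elongation) to lift the degeneracy.

[CrBr5I]^4-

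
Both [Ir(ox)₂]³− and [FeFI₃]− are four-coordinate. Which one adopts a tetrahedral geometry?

[FeFI₃]−

For [Ir(ox)₂]³−: Ligand charges: each oxalate is −2. With an overall charge of −3 the iridium centre must be in the +1 oxidation state. Iridium is a group-9 element; Ir(I) is therefore d⁸. A 5d d⁸ ion has a large crystal-field splitting; square planar leaves the high-energy d_{x²−y²} orbital empty and maximises CFSE. → square planar.
For [FeFI₃]−: Summing ligand charges against the −1 overall charge gives an oxidation state of +3 for iron. Group 8 minus oxidation state 3 gives a d⁵ configuration. A high-spin d⁵ ion has zero CFSE in either geometry, so four ligands adopt the sterically favoured tetrahedral geometry. → tetrahedral.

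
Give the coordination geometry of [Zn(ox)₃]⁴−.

octahedral

Ligand charges: each oxalate is −2. With an overall charge of −4 the zinc centre must be in the +2 oxidation state.
Group 12 minus oxidation state 2 gives a d¹⁰ configuration.
Counting donor atoms: 3×oxalate (bidentate) → 6 donors. Coordination number = 6.
Six donors around a single metal centre give an octahedral coordination sphere.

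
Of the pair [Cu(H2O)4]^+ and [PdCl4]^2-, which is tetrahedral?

[Cu(H2O)4]^+

For [Cu(H2O)4]^+: Ligand charges: water is neutral. With an overall charge of +1 the copper centre must be in the +1 oxidation state. Copper is a group-11 element; Cu(I) is therefore d¹⁰. A d¹⁰ ion has no crystal-field stabilisation preference between square planar and tetrahedral, so four ligands adopt the sterically favoured tetrahedral geometry. → tetrahedral.
For [PdCl4]^2-: Ligand charges: each chloride is −1. With an overall charge of −2 the palladium centre must be in the +2 oxidation state. Group 10 minus oxidation state 2 gives a d⁸ configuration. A 4d d⁸ ion has a large crystal-field splitting; square planar leaves the high-energy d_{x²−y²} orbital empty and maximises CFSE. → square planar.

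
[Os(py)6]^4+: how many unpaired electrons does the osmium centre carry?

2 unpaired electrons

Pyridine is neutral; balancing the +4 overall charge requires Os(IV).
Os sits in group 8, so the d-electron count is 8 − 4 = 4.
The spin state decides the count: a 5d ion has a large Δₒ and is invariably low-spin.
An octahedral low-spin d⁴ ion is t₂g⁴e_g⁰, giving 2 unpaired electrons.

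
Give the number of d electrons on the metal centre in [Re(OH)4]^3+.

Each hydroxide is −1; balancing the +3 overall charge requires Re(VII).
Group 7 minus oxidation state 7 gives a d⁰ configuration.

d0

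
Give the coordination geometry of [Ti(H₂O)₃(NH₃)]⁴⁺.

Water is neutral; ammonia is neutral; balancing the +4 overall charge requires Ti(IV).
Group 4 minus oxidation state 4 gives a d⁰ configuration.
Coordination number: 4.
A d⁰ ion has no crystal-field stabilisation preference between square planar and tetrahedral, so four ligands adopt the sterically favoured tetrahedral geometry.

tetrahedral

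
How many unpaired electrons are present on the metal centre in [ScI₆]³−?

Ligand charges: each iodide is −1. With an overall charge of −3 the scandium centre must be in the +3 oxidation state.
Group 3 minus oxidation state 3 gives a d⁰ configuration.
In an octahedral field the d⁰ configuration is t₂g⁰e_g⁰, giving 0 unpaired electrons.

0 unpaired electrons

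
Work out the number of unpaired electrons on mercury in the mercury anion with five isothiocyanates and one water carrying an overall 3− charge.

Each isothiocyanate is −1; water is neutral; balancing the −3 overall charge requires Hg(II).
Mercury is a group-12 element; Hg(II) is therefore d¹⁰.
In an octahedral field the d¹⁰ configuration is t₂g⁶e_g⁴, giving 0 unpaired electrons.

0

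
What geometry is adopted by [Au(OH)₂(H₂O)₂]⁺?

Summing ligand charges against the +1 overall charge gives an oxidation state of +3 for gold.
Group 11 minus oxidation state 3 gives a d⁸ configuration.
With 4 monodentate ligands the coordination number is 4.
A 5d d⁸ ion has a large crystal-field splitting; square planar leaves the high-energy d_{x²−y²} orbital empty and maximises CFSE.

square planar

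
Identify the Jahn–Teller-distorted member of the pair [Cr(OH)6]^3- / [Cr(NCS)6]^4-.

[Cr(NCS)6]^4-

[Cr(OH)6]^3-: Ligand charges: each hydroxide is −1. With an overall charge of −3 the chromium centre must be in the +3 oxidation state. Group 6 minus oxidation state 3 gives a d³ configuration. The d³ configuration leaves the e_g set evenly filled (or empty) — no strong Jahn–Teller driving force.
[Cr(NCS)6]^4-: Each isothiocyanate is −1; balancing the −4 overall charge requires Cr(II). Chromium is a group-6 element; Cr(II) is therefore d⁴. Isothiocyanate is a weak-field ligand for a first-row metal, so the complex is high-spin. The t₂g³e_g¹ (high-spin) configuration has an unevenly filled e_g set; the Jahn–Teller theorem predicts a tetragonal distortion (typically axial elongation) to lift the degeneracy.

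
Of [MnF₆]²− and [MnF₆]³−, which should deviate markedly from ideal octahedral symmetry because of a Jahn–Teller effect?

[MnF₆]³−

[MnF₆]²−: Summing ligand charges against the −2 overall charge gives an oxidation state of +4 for manganese. Mn sits in group 7, so the d-electron count is 7 − 4 = 3. The d³ configuration leaves the e_g set evenly filled (or empty) — no strong Jahn–Teller driving force.
[MnF₆]³−: Summing ligand charges against the −3 overall charge gives an oxidation state of +3 for manganese. Group 7 minus oxidation state 3 gives a d⁴ configuration. Fluoride is a weak-field ligand for a first-row metal, so the complex is high-spin. The t₂g³e_g¹ (high-spin) configuration has an unevenly filled e_g set; the Jahn–Teller theorem predicts a tetragonal distortion (typically axial elongation) to lift the degeneracy.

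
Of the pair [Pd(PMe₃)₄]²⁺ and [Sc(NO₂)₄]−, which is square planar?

[Pd(PMe₃)₄]²⁺

For [Pd(PMe₃)₄]²⁺: Trimethylphosphine is neutral; balancing the +2 overall charge requires Pd(II). Pd sits in group 10, so the d-electron count is 10 − 2 = 8. A 4d d⁸ ion has a large crystal-field splitting; square planar leaves the high-energy d_{x²−y²} orbital empty and maximises CFSE. → square planar.
For [Sc(NO₂)₄]−: Each nitro (N-bound nitrite) is −1; balancing the −1 overall charge requires Sc(III). Scandium is a group-3 element; Sc(III) is therefore d⁰. A d⁰ ion has no crystal-field stabilisation preference between square planar and tetrahedral, so four ligands adopt the sterically favoured tetrahedral geometry. → tetrahedral.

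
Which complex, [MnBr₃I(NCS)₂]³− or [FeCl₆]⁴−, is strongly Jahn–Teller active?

[MnBr₃I(NCS)₂]³−: Summing ligand charges against the −3 overall charge gives an oxidation state of +3 for manganese. Mn sits in group 7, so the d-electron count is 7 − 3 = 4. Bromide, iodide, and isothiocyanate are weak-field ligands for a first-row metal, so the complex is high-spin. The t₂g³e_g¹ (high-spin) configuration has an unevenly filled e_g set; the Jahn–Teller theorem predicts a tetragonal distortion (typically axial elongation) to lift the degeneracy.
[FeCl₆]⁴−: Each chloride is −1; balancing the −4 overall charge requires Fe(II). Fe sits in group 8, so the d-electron count is 8 − 2 = 6. Chloride is a weak-field ligand for a first-row metal, so the complex is high-spin. The d⁶ configuration leaves the e_g set evenly filled (or empty) — no strong Jahn–Teller driving force.

[MnBr₃I(NCS)₂]³−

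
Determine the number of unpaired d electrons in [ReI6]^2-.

Ligand charges: each iodide is −1. With an overall charge of −2 the rhenium centre must be in the +4 oxidation state.
Rhenium is a group-7 element; Re(IV) is therefore d³.
In an octahedral field the d³ configuration is t₂g³e_g⁰ (only one arrangement possible), giving 3 unpaired electrons.

3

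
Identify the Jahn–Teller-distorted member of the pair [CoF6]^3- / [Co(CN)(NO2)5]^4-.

[Co(CN)(NO2)5]^4-

[CoF6]^3-: Ligand charges: each fluoride is −1. With an overall charge of −3 the cobalt centre must be in the +3 oxidation state. Co sits in group 9, so the d-electron count is 9 − 3 = 6. Fluoride is the one ligand weak enough to leave Co(III) high-spin — [CoF₆]³⁻ is the classic exception. The d⁶ configuration leaves the e_g set evenly filled (or empty) — no strong Jahn–Teller driving force.
[Co(CN)(NO2)5]^4-: Ligand charges: each cyanide is −1; each nitro (N-bound nitrite) is −1. With an overall charge of −4 the cobalt centre must be in the +2 oxidation state. Group 9 minus oxidation state 2 gives a d⁷ configuration. Cyanide and nitro (N-bound nitrite) are strong-field ligands (high in the spectrochemical series) for a first-row metal, so the complex is low-spin. The t₂g⁶e_g¹ (low-spin) configuration has an unevenly filled e_g set; the Jahn–Teller theorem predicts a tetragonal distortion (typically axial elongation) to lift the degeneracy.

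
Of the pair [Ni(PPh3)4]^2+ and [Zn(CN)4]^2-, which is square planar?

[Ni(PPh3)4]^2+

For [Ni(PPh3)4]^2+: Ligand charges: triphenylphosphine is neutral. With an overall charge of +2 the nickel centre must be in the +2 oxidation state. Nickel is a group-10 element; Ni(II) is therefore d⁸. Triphenylphosphine is a strong-field ligand (high in the spectrochemical series). A 3d d⁸ ion with strong-field ligands gains enough CFSE to favour square planar over tetrahedral. → square planar.
For [Zn(CN)4]^2-: Ligand charges: each cyanide is −1. With an overall charge of −2 the zinc centre must be in the +2 oxidation state. Zn sits in group 12, so the d-electron count is 12 − 2 = 10. A d¹⁰ ion has no crystal-field stabilisation preference between square planar and tetrahedral, so four ligands adopt the sterically favoured tetrahedral geometry. → tetrahedral.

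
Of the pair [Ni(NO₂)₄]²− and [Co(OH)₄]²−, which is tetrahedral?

For [Ni(NO₂)₄]²−: Ligand charges: each nitro (N-bound nitrite) is −1. With an overall charge of −2 the nickel centre must be in the +2 oxidation state. Nickel is a group-10 element; Ni(II) is therefore d⁸. Nitro (N-bound nitrite) is a strong-field ligand (high in the spectrochemical series). A 3d d⁸ ion with strong-field ligands gains enough CFSE to favour square planar over tetrahedral. → square planar.
For [Co(OH)₄]²−: Ligand charges: each hydroxide is −1. With an overall charge of −2 the cobalt centre must be in the +2 oxidation state. Group 9 minus oxidation state 2 gives a d⁷ configuration. For a high-spin 3d d⁷ ion with weak-field ligands the small Δₜ gives little square-planar CFSE advantage, so four ligands adopt the sterically favoured tetrahedral geometry. → tetrahedral.

[Co(OH)₄]²−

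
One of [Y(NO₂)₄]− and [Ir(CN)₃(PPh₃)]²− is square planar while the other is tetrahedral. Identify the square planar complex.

For [Y(NO₂)₄]−: Ligand charges: each nitro (N-bound nitrite) is −1. With an overall charge of −1 the yttrium centre must be in the +3 oxidation state. Group 3 minus oxidation state 3 gives a d⁰ configuration. A d⁰ ion has no crystal-field stabilisation preference between square planar and tetrahedral, so four ligands adopt the sterically favoured tetrahedral geometry. → tetrahedral.
For [Ir(CN)₃(PPh₃)]²−: Each cyanide is −1; triphenylphosphine is neutral; balancing the −2 overall charge requires Ir(I). Ir sits in group 9, so the d-electron count is 9 − 1 = 8. A 5d d⁸ ion has a large crystal-field splitting; square planar leaves the high-energy d_{x²−y²} orbital empty and maximises CFSE. → square planar.

[Ir(CN)₃(PPh₃)]²−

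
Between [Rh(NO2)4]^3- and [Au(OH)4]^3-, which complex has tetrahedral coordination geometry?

[Au(OH)4]^3-

For [Rh(NO2)4]^3-: Summing ligand charges against the −3 overall charge gives an oxidation state of +1 for rhodium. Rhodium is a group-9 element; Rh(I) is therefore d⁸. A 4d d⁸ ion has a large crystal-field splitting; square planar leaves the high-energy d_{x²−y²} orbital empty and maximises CFSE. → square planar.
For [Au(OH)4]^3-: Each hydroxide is −1; balancing the −3 overall charge requires Au(I). Au sits in group 11, so the d-electron count is 11 − 1 = 10. A d¹⁰ ion has no crystal-field stabilisation preference between square planar and tetrahedral, so four ligands adopt the sterically favoured tetrahedral geometry. → tetrahedral.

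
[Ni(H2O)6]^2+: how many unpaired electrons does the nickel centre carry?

Ligand charges: water is neutral. With an overall charge of +2 the nickel centre must be in the +2 oxidation state.
Ni sits in group 10, so the d-electron count is 10 − 2 = 8.
In an octahedral field the d⁸ configuration is t₂g⁶e_g² (only one arrangement possible), giving 2 unpaired electrons.

2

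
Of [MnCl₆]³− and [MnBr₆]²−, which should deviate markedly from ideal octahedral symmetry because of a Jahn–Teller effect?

[MnCl₆]³−: Each chloride is −1; balancing the −3 overall charge requires Mn(III). Manganese is a group-7 element; Mn(III) is therefore d⁴. Chloride is a weak-field ligand for a first-row metal, so the complex is high-spin. The t₂g³e_g¹ (high-spin) configuration has an unevenly filled e_g set; the Jahn–Teller theorem predicts a tetragonal distortion (typically axial elongation) to lift the degeneracy.
[MnBr₆]²−: Ligand charges: each bromide is −1. With an overall charge of −2 the manganese centre must be in the +4 oxidation state. Group 7 minus oxidation state 4 gives a d³ configuration. The d³ configuration leaves the e_g set evenly filled (or empty) — no strong Jahn–Teller driving force.

[MnCl₆]³−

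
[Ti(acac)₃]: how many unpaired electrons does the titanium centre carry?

Ligand charges: each acetylacetonate is −1. With an overall charge of 0 the titanium centre must be in the +3 oxidation state.
Group 4 minus oxidation state 3 gives a d¹ configuration.
Counting donor atoms: 3×acetylacetonate (bidentate) → 6 donors. Coordination number = 6.
In an octahedral field the d¹ configuration is t₂g¹e_g⁰ (only one arrangement possible), giving 1 unpaired electron.

1 unpaired electron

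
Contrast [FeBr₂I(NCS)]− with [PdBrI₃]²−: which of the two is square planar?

For [FeBr₂I(NCS)]−: Ligand charges: each bromide is −1; each iodide is −1; each isothiocyanate is −1. With an overall charge of −1 the iron centre must be in the +3 oxidation state. Fe sits in group 8, so the d-electron count is 8 − 3 = 5. A high-spin d⁵ ion has zero CFSE in either geometry, so four ligands adopt the sterically favoured tetrahedral geometry. → tetrahedral.
For [PdBrI₃]²−: Summing ligand charges against the −2 overall charge gives an oxidation state of +2 for palladium. Palladium is a group-10 element; Pd(II) is therefore d⁸. A 4d d⁸ ion has a large crystal-field splitting; square planar leaves the high-energy d_{x²−y²} orbital empty and maximises CFSE. → square planar.

[PdBrI₃]²−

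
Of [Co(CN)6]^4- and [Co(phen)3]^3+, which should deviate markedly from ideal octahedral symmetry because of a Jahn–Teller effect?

[Co(CN)6]^4-

[Co(CN)6]^4-: Ligand charges: each cyanide is −1. With an overall charge of −4 the cobalt centre must be in the +2 oxidation state. Co sits in group 9, so the d-electron count is 9 − 2 = 7. Cyanide is a strong-field ligand (high in the spectrochemical series) for a first-row metal, so the complex is low-spin. The t₂g⁶e_g¹ (low-spin) configuration has an unevenly filled e_g set; the Jahn–Teller theorem predicts a tetragonal distortion (typically axial elongation) to lift the degeneracy.
[Co(phen)3]^3+: Ligand charges: 1,10-phenanthroline is neutral. With an overall charge of +3 the cobalt centre must be in the +3 oxidation state. Cobalt is a group-9 element; Co(III) is therefore d⁶. Co(III) has an exceptionally large octahedral splitting and is low-spin with essentially every ligand except fluoride. The d⁶ configuration leaves the e_g set evenly filled (or empty) — no strong Jahn–Teller driving force.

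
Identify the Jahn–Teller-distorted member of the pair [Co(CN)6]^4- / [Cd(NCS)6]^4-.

[Co(CN)6]^4-: Ligand charges: each cyanide is −1. With an overall charge of −4 the cobalt centre must be in the +2 oxidation state. Co sits in group 9, so the d-electron count is 9 − 2 = 7. Cyanide is a strong-field ligand (high in the spectrochemical series) for a first-row metal, so the complex is low-spin. The t₂g⁶e_g¹ (low-spin) configuration has an unevenly filled e_g set; the Jahn–Teller theorem predicts a tetragonal distortion (typically axial elongation) to lift the degeneracy.
[Cd(NCS)6]^4-: Ligand charges: each isothiocyanate is −1. With an overall charge of −4 the cadmium centre must be in the +2 oxidation state. Cadmium is a group-12 element; Cd(II) is therefore d¹⁰. The d¹⁰ configuration leaves the e_g set evenly filled (or empty) — no strong Jahn–Teller driving force.

[Co(CN)6]^4-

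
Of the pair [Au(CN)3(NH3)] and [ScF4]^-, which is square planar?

[Au(CN)3(NH3)]

For [Au(CN)3(NH3)]: Ligand charges: each cyanide is −1; ammonia is neutral. With an overall charge of 0 the gold centre must be in the +3 oxidation state. Group 11 minus oxidation state 3 gives a d⁸ configuration. A 5d d⁸ ion has a large crystal-field splitting; square planar leaves the high-energy d_{x²−y²} orbital empty and maximises CFSE. → square planar.
For [ScF4]^-: Each fluoride is −1; balancing the −1 overall charge requires Sc(III). Scandium is a group-3 element; Sc(III) is therefore d⁰. A d⁰ ion has no crystal-field stabilisation preference between square planar and tetrahedral, so four ligands adopt the sterically favoured tetrahedral geometry. → tetrahedral.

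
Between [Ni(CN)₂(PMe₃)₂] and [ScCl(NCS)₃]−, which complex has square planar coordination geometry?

[Ni(CN)₂(PMe₃)₂]

For [Ni(CN)₂(PMe₃)₂]: Summing ligand charges against the 0 overall charge gives an oxidation state of +2 for nickel. Ni sits in group 10, so the d-electron count is 10 − 2 = 8. Cyanide and trimethylphosphine are strong-field ligands (high in the spectrochemical series). A 3d d⁸ ion with strong-field ligands gains enough CFSE to favour square planar over tetrahedral. → square planar.
For [ScCl(NCS)₃]−: Each chloride is −1; each isothiocyanate is −1; balancing the −1 overall charge requires Sc(III). Scandium is a group-3 element; Sc(III) is therefore d⁰. A d⁰ ion has no crystal-field stabilisation preference between square planar and tetrahedral, so four ligands adopt the sterically favoured tetrahedral geometry. → tetrahedral.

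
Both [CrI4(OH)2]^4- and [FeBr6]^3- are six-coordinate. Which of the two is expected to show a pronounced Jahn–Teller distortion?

[CrI4(OH)2]^4-

[CrI4(OH)2]^4-: Each iodide is −1; each hydroxide is −1; balancing the −4 overall charge requires Cr(II). Cr sits in group 6, so the d-electron count is 6 − 2 = 4. Hydroxide and iodide are weak-field ligands for a first-row metal, so the complex is high-spin. The t₂g³e_g¹ (high-spin) configuration has an unevenly filled e_g set; the Jahn–Teller theorem predicts a tetragonal distortion (typically axial elongation) to lift the degeneracy.
[FeBr6]^3-: Ligand charges: each bromide is −1. With an overall charge of −3 the iron centre must be in the +3 oxidation state. Fe sits in group 8, so the d-electron count is 8 − 3 = 5. Bromide is a weak-field ligand for a first-row metal, so the complex is high-spin. The d⁵ configuration leaves the e_g set evenly filled (or empty) — no strong Jahn–Teller driving force.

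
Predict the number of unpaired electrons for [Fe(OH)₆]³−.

Summing ligand charges against the −3 overall charge gives an oxidation state of +3 for iron.
Iron is a group-8 element; Fe(III) is therefore d⁵.
The spin state decides the count: Hydroxide is a weak-field ligand for a first-row metal, so the complex is high-spin.
An octahedral high-spin d⁵ ion is t₂g³e_g², giving 5 unpaired electrons.

5 unpaired electrons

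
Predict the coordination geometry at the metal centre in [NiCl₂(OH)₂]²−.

tetrahedral

Summing ligand charges against the −2 overall charge gives an oxidation state of +2 for nickel.
Nickel is a group-10 element; Ni(II) is therefore d⁸.
Coordination number: 4.
Chloride and hydroxide are weak-field ligands.
With weak-field ligands the CFSE gain from square planar is small, so a 3d d⁸ ion takes the sterically preferred tetrahedral geometry.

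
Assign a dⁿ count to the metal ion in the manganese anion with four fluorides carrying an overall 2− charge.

Each fluoride is −1; balancing the −2 overall charge requires Mn(II).
Manganese is a group-7 element; Mn(II) is therefore d⁵.

d5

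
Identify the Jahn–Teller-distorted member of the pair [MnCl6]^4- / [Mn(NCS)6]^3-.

[MnCl6]^4-: Summing ligand charges against the −4 overall charge gives an oxidation state of +2 for manganese. Manganese is a group-7 element; Mn(II) is therefore d⁵. Chloride is a weak-field ligand for a first-row metal, so the complex is high-spin. The d⁵ configuration leaves the e_g set evenly filled (or empty) — no strong Jahn–Teller driving force.
[Mn(NCS)6]^3-: Each isothiocyanate is −1; balancing the −3 overall charge requires Mn(III). Manganese is a group-7 element; Mn(III) is therefore d⁴. Isothiocyanate is a weak-field ligand for a first-row metal, so the complex is high-spin. The t₂g³e_g¹ (high-spin) configuration has an unevenly filled e_g set; the Jahn–Teller theorem predicts a tetragonal distortion (typically axial elongation) to lift the degeneracy.

[Mn(NCS)6]^3-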